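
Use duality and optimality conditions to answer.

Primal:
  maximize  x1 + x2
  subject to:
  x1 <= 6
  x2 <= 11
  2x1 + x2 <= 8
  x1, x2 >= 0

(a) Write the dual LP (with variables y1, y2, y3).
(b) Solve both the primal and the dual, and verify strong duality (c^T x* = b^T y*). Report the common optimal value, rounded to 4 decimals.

The standard primal-dual pair for 'max c^T x s.t. A x <= b, x >= 0' is:
  Dual:  min b^T y  s.t.  A^T y >= c,  y >= 0.

So the dual LP is:
  minimize  6y1 + 11y2 + 8y3
  subject to:
    y1 + 2y3 >= 1
    y2 + y3 >= 1
    y1, y2, y3 >= 0

Solving the primal: x* = (0, 8).
  primal value c^T x* = 8.
Solving the dual: y* = (0, 0, 1).
  dual value b^T y* = 8.
Strong duality: c^T x* = b^T y*. Confirmed.

8


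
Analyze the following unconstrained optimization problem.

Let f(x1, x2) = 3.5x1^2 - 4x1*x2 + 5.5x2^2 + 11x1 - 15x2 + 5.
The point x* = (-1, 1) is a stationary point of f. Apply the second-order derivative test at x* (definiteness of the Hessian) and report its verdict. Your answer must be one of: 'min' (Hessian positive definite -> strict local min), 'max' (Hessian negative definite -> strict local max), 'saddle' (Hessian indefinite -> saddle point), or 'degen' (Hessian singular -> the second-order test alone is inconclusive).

Compute the Hessian H = grad^2 f:
  H = [[7, -4], [-4, 11]]
Verify stationarity: grad f(x*) = H x* + g = (0, 0).
Eigenvalues of H: 4.5279, 13.4721.
Both eigenvalues > 0, so H is positive definite -> x* is a strict local min.

min


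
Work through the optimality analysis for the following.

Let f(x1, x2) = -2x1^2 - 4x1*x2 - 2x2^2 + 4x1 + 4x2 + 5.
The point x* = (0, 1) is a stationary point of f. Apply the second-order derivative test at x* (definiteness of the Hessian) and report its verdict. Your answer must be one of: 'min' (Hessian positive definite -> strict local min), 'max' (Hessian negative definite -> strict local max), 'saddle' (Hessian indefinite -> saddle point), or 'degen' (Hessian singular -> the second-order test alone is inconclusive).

Compute the Hessian H = grad^2 f:
  H = [[-4, -4], [-4, -4]]
Verify stationarity: grad f(x*) = H x* + g = (0, 0).
Eigenvalues of H: -8, 0.
H has a zero eigenvalue (singular; negative semidefinite but not definite), so H is neither positive definite, negative definite, nor indefinite. The second-order test alone is inconclusive -> degen.
(Indeed, f is constant along the null direction of H through x*, so x* is not a strict local extremum.)

degen


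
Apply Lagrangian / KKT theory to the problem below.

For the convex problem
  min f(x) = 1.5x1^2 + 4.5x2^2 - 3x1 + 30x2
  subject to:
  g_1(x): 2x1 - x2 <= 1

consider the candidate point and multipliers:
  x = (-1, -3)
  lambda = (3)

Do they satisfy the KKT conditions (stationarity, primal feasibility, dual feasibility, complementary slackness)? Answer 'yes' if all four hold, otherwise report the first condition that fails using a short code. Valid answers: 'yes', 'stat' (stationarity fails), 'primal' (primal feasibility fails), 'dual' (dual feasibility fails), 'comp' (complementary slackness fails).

Gradient of f: grad f(x) = Q x + c = (-6, 3)
Constraint values g_i(x) = a_i^T x - b_i:
  g_1((-1, -3)) = 0
Stationarity residual: grad f(x) + sum_i lambda_i a_i = (0, 0)
  -> stationarity OK
Primal feasibility (all g_i <= 0): OK
Dual feasibility (all lambda_i >= 0): OK
Complementary slackness (lambda_i * g_i(x) = 0 for all i): OK

Verdict: yes, KKT holds.

yes


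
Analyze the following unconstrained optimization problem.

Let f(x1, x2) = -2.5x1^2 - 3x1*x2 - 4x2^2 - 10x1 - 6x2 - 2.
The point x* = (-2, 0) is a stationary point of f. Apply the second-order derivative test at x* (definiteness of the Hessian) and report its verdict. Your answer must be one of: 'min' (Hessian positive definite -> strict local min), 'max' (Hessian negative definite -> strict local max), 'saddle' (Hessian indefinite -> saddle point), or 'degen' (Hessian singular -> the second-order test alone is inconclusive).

Compute the Hessian H = grad^2 f:
  H = [[-5, -3], [-3, -8]]
Verify stationarity: grad f(x*) = H x* + g = (0, 0).
Eigenvalues of H: -9.8541, -3.1459.
Both eigenvalues < 0, so H is negative definite -> x* is a strict local max.

max


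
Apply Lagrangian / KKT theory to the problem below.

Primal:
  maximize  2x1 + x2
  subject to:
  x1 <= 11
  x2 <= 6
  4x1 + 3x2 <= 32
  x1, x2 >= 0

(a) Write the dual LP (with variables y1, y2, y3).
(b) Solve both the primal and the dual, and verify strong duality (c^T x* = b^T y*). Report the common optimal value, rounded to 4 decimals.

The standard primal-dual pair for 'max c^T x s.t. A x <= b, x >= 0' is:
  Dual:  min b^T y  s.t.  A^T y >= c,  y >= 0.

So the dual LP is:
  minimize  11y1 + 6y2 + 32y3
  subject to:
    y1 + 4y3 >= 2
    y2 + 3y3 >= 1
    y1, y2, y3 >= 0

Solving the primal: x* = (8, 0).
  primal value c^T x* = 16.
Solving the dual: y* = (0, 0, 0.5).
  dual value b^T y* = 16.
Strong duality: c^T x* = b^T y*. Confirmed.

16


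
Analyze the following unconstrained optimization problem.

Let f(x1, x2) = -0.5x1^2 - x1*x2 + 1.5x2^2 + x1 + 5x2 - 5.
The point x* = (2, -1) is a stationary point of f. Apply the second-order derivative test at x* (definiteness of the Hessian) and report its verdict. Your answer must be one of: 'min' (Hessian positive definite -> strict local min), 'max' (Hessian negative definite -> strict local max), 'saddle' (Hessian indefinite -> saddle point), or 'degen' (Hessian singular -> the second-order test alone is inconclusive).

Compute the Hessian H = grad^2 f:
  H = [[-1, -1], [-1, 3]]
Verify stationarity: grad f(x*) = H x* + g = (0, 0).
Eigenvalues of H: -1.2361, 3.2361.
Eigenvalues have mixed signs, so H is indefinite -> x* is a saddle point.

saddle


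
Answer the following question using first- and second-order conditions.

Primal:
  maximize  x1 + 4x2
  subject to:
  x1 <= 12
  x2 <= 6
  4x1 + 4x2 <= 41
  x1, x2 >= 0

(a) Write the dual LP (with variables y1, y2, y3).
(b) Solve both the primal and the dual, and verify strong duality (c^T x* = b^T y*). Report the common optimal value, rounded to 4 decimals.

The standard primal-dual pair for 'max c^T x s.t. A x <= b, x >= 0' is:
  Dual:  min b^T y  s.t.  A^T y >= c,  y >= 0.

So the dual LP is:
  minimize  12y1 + 6y2 + 41y3
  subject to:
    y1 + 4y3 >= 1
    y2 + 4y3 >= 4
    y1, y2, y3 >= 0

Solving the primal: x* = (4.25, 6).
  primal value c^T x* = 28.25.
Solving the dual: y* = (0, 3, 0.25).
  dual value b^T y* = 28.25.
Strong duality: c^T x* = b^T y*. Confirmed.

28.25


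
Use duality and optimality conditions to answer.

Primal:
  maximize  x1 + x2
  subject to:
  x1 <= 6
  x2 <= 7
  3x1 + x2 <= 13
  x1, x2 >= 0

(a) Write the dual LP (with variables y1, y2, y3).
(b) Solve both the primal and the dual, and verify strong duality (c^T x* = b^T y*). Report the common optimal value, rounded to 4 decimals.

The standard primal-dual pair for 'max c^T x s.t. A x <= b, x >= 0' is:
  Dual:  min b^T y  s.t.  A^T y >= c,  y >= 0.

So the dual LP is:
  minimize  6y1 + 7y2 + 13y3
  subject to:
    y1 + 3y3 >= 1
    y2 + y3 >= 1
    y1, y2, y3 >= 0

Solving the primal: x* = (2, 7).
  primal value c^T x* = 9.
Solving the dual: y* = (0, 0.6667, 0.3333).
  dual value b^T y* = 9.
Strong duality: c^T x* = b^T y*. Confirmed.

9


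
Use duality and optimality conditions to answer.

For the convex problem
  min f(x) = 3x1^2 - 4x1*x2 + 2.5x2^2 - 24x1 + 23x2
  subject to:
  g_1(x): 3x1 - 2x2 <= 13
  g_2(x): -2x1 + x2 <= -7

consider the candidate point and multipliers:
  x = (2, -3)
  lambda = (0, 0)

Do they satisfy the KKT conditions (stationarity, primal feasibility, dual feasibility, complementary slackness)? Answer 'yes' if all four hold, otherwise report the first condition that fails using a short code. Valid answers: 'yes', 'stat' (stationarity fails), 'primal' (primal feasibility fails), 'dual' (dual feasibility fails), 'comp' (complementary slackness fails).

Gradient of f: grad f(x) = Q x + c = (0, 0)
Constraint values g_i(x) = a_i^T x - b_i:
  g_1((2, -3)) = -1
  g_2((2, -3)) = 0
Stationarity residual: grad f(x) + sum_i lambda_i a_i = (0, 0)
  -> stationarity OK
Primal feasibility (all g_i <= 0): OK
Dual feasibility (all lambda_i >= 0): OK
Complementary slackness (lambda_i * g_i(x) = 0 for all i): OK

Verdict: yes, KKT holds.

yes


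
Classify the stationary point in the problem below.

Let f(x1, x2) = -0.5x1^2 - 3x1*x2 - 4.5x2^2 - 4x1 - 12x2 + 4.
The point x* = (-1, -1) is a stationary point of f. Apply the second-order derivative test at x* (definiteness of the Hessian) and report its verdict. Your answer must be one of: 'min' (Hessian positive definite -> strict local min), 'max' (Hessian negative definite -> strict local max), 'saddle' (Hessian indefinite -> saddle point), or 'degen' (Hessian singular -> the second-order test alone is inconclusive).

Compute the Hessian H = grad^2 f:
  H = [[-1, -3], [-3, -9]]
Verify stationarity: grad f(x*) = H x* + g = (0, 0).
Eigenvalues of H: -10, 0.
H has a zero eigenvalue (singular; negative semidefinite but not definite), so H is neither positive definite, negative definite, nor indefinite. The second-order test alone is inconclusive -> degen.
(Indeed, f is constant along the null direction of H through x*, so x* is not a strict local extremum.)

degen


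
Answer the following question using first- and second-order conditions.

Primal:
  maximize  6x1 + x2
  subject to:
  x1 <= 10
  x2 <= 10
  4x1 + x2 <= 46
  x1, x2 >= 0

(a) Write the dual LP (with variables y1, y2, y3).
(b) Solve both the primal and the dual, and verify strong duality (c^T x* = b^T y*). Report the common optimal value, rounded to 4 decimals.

The standard primal-dual pair for 'max c^T x s.t. A x <= b, x >= 0' is:
  Dual:  min b^T y  s.t.  A^T y >= c,  y >= 0.

So the dual LP is:
  minimize  10y1 + 10y2 + 46y3
  subject to:
    y1 + 4y3 >= 6
    y2 + y3 >= 1
    y1, y2, y3 >= 0

Solving the primal: x* = (10, 6).
  primal value c^T x* = 66.
Solving the dual: y* = (2, 0, 1).
  dual value b^T y* = 66.
Strong duality: c^T x* = b^T y*. Confirmed.

66


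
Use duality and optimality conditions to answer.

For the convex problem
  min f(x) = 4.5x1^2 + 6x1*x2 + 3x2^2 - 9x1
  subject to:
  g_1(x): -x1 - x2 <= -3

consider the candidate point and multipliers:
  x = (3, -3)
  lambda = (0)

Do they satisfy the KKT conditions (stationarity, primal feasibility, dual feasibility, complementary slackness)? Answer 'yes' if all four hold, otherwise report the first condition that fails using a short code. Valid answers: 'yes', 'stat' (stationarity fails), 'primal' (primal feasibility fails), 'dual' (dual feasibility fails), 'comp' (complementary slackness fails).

Gradient of f: grad f(x) = Q x + c = (0, 0)
Constraint values g_i(x) = a_i^T x - b_i:
  g_1((3, -3)) = 3
Stationarity residual: grad f(x) + sum_i lambda_i a_i = (0, 0)
  -> stationarity OK
Primal feasibility (all g_i <= 0): FAILS
Dual feasibility (all lambda_i >= 0): OK
Complementary slackness (lambda_i * g_i(x) = 0 for all i): OK

Verdict: the first failing condition is primal_feasibility -> primal.

primal


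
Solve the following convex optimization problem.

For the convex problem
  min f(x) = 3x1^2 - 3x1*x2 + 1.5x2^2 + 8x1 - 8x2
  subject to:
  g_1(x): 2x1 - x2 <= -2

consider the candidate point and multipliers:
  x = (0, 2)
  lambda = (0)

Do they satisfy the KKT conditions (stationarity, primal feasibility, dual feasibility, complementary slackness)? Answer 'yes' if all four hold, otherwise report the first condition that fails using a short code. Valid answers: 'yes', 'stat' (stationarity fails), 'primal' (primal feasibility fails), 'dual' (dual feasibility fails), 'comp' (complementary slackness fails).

Gradient of f: grad f(x) = Q x + c = (2, -2)
Constraint values g_i(x) = a_i^T x - b_i:
  g_1((0, 2)) = 0
Stationarity residual: grad f(x) + sum_i lambda_i a_i = (2, -2)
  -> stationarity FAILS
Primal feasibility (all g_i <= 0): OK
Dual feasibility (all lambda_i >= 0): OK
Complementary slackness (lambda_i * g_i(x) = 0 for all i): OK

Verdict: the first failing condition is stationarity -> stat.

stat


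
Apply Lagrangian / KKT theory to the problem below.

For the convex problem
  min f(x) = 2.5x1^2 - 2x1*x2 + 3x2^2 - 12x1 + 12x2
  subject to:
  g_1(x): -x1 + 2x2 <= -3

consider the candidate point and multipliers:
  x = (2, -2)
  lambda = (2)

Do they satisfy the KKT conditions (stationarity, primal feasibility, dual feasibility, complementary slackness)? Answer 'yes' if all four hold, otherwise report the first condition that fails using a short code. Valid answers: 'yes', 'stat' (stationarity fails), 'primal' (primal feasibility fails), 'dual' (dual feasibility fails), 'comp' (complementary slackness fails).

Gradient of f: grad f(x) = Q x + c = (2, -4)
Constraint values g_i(x) = a_i^T x - b_i:
  g_1((2, -2)) = -3
Stationarity residual: grad f(x) + sum_i lambda_i a_i = (0, 0)
  -> stationarity OK
Primal feasibility (all g_i <= 0): OK
Dual feasibility (all lambda_i >= 0): OK
Complementary slackness (lambda_i * g_i(x) = 0 for all i): FAILS

Verdict: the first failing condition is complementary_slackness -> comp.

comp


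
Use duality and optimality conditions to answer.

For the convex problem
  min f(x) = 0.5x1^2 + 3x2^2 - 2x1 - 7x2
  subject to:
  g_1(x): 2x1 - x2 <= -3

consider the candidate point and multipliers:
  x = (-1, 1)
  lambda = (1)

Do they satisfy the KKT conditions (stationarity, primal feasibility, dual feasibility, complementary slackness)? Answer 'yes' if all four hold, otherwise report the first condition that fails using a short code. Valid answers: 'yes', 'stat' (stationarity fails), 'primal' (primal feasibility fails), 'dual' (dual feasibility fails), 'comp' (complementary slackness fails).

Gradient of f: grad f(x) = Q x + c = (-3, -1)
Constraint values g_i(x) = a_i^T x - b_i:
  g_1((-1, 1)) = 0
Stationarity residual: grad f(x) + sum_i lambda_i a_i = (-1, -2)
  -> stationarity FAILS
Primal feasibility (all g_i <= 0): OK
Dual feasibility (all lambda_i >= 0): OK
Complementary slackness (lambda_i * g_i(x) = 0 for all i): OK

Verdict: the first failing condition is stationarity -> stat.

stat


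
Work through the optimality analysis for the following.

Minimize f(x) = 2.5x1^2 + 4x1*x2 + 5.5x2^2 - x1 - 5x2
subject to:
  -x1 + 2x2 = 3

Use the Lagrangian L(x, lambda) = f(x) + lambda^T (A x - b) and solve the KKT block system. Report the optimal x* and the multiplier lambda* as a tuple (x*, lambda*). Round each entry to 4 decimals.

Form the Lagrangian:
  L(x, lambda) = (1/2) x^T Q x + c^T x + lambda^T (A x - b)
Stationarity (grad_x L = 0): Q x + c + A^T lambda = 0.
Primal feasibility: A x = b.

This gives the KKT block system:
  [ Q   A^T ] [ x     ]   [-c ]
  [ A    0  ] [ lambda ] = [ b ]

Solving the linear system:
  x*      = (-0.9149, 1.0426)
  lambda* = (-1.4043)
  f(x*)   = -0.0426

x* = (-0.9149, 1.0426), lambda* = (-1.4043)


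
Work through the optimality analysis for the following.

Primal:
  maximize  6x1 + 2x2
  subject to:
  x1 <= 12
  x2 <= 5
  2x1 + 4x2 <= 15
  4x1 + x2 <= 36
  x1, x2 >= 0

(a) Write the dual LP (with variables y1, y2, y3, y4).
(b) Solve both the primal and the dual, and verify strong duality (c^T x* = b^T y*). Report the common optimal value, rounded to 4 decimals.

The standard primal-dual pair for 'max c^T x s.t. A x <= b, x >= 0' is:
  Dual:  min b^T y  s.t.  A^T y >= c,  y >= 0.

So the dual LP is:
  minimize  12y1 + 5y2 + 15y3 + 36y4
  subject to:
    y1 + 2y3 + 4y4 >= 6
    y2 + 4y3 + y4 >= 2
    y1, y2, y3, y4 >= 0

Solving the primal: x* = (7.5, 0).
  primal value c^T x* = 45.
Solving the dual: y* = (0, 0, 3, 0).
  dual value b^T y* = 45.
Strong duality: c^T x* = b^T y*. Confirmed.

45


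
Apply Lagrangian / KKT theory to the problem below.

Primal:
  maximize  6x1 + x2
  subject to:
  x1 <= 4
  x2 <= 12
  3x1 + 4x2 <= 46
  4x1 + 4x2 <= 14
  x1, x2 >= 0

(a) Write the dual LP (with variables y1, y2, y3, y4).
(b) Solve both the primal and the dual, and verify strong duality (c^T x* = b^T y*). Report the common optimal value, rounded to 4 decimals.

The standard primal-dual pair for 'max c^T x s.t. A x <= b, x >= 0' is:
  Dual:  min b^T y  s.t.  A^T y >= c,  y >= 0.

So the dual LP is:
  minimize  4y1 + 12y2 + 46y3 + 14y4
  subject to:
    y1 + 3y3 + 4y4 >= 6
    y2 + 4y3 + 4y4 >= 1
    y1, y2, y3, y4 >= 0

Solving the primal: x* = (3.5, 0).
  primal value c^T x* = 21.
Solving the dual: y* = (0, 0, 0, 1.5).
  dual value b^T y* = 21.
Strong duality: c^T x* = b^T y*. Confirmed.

21


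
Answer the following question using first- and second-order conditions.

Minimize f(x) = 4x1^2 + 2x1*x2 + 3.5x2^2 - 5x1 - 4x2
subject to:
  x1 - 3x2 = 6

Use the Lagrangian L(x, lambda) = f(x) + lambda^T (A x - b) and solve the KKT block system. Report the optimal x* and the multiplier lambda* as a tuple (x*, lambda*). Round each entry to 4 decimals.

Form the Lagrangian:
  L(x, lambda) = (1/2) x^T Q x + c^T x + lambda^T (A x - b)
Stationarity (grad_x L = 0): Q x + c + A^T lambda = 0.
Primal feasibility: A x = b.

This gives the KKT block system:
  [ Q   A^T ] [ x     ]   [-c ]
  [ A    0  ] [ lambda ] = [ b ]

Solving the linear system:
  x*      = (1.4835, -1.5055)
  lambda* = (-3.8571)
  f(x*)   = 10.8736

x* = (1.4835, -1.5055), lambda* = (-3.8571)


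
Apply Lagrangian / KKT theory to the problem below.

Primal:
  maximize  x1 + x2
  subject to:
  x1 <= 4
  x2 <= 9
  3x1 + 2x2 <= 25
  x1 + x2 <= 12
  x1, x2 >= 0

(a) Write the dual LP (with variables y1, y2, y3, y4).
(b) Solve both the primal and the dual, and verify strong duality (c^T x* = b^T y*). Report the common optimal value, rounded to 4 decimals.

The standard primal-dual pair for 'max c^T x s.t. A x <= b, x >= 0' is:
  Dual:  min b^T y  s.t.  A^T y >= c,  y >= 0.

So the dual LP is:
  minimize  4y1 + 9y2 + 25y3 + 12y4
  subject to:
    y1 + 3y3 + y4 >= 1
    y2 + 2y3 + y4 >= 1
    y1, y2, y3, y4 >= 0

Solving the primal: x* = (2.3333, 9).
  primal value c^T x* = 11.3333.
Solving the dual: y* = (0, 0.3333, 0.3333, 0).
  dual value b^T y* = 11.3333.
Strong duality: c^T x* = b^T y*. Confirmed.

11.3333


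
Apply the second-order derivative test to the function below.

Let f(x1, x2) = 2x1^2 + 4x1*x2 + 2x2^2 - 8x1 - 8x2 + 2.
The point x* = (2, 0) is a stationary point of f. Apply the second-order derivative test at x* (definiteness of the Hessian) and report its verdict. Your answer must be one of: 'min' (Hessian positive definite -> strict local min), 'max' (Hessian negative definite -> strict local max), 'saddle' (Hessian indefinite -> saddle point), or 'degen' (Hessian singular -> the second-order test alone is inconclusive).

Compute the Hessian H = grad^2 f:
  H = [[4, 4], [4, 4]]
Verify stationarity: grad f(x*) = H x* + g = (0, 0).
Eigenvalues of H: 0, 8.
H has a zero eigenvalue (singular; positive semidefinite but not definite), so H is neither positive definite, negative definite, nor indefinite. The second-order test alone is inconclusive -> degen.
(Indeed, f is constant along the null direction of H through x*, so x* is not a strict local extremum.)

degen


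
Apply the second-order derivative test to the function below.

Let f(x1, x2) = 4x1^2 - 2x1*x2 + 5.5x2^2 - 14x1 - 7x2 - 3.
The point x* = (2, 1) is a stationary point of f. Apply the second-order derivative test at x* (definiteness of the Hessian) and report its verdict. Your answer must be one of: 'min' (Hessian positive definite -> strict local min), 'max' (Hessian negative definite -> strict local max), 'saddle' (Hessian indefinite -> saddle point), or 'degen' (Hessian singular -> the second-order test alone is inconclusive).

Compute the Hessian H = grad^2 f:
  H = [[8, -2], [-2, 11]]
Verify stationarity: grad f(x*) = H x* + g = (0, 0).
Eigenvalues of H: 7, 12.
Both eigenvalues > 0, so H is positive definite -> x* is a strict local min.

min


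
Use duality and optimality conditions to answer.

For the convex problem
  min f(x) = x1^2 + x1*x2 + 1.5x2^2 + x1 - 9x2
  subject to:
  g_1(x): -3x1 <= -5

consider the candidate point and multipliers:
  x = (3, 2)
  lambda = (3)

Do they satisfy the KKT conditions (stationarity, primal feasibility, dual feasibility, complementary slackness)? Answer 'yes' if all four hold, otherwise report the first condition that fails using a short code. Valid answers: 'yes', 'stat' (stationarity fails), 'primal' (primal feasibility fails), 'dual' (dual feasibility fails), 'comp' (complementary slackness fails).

Gradient of f: grad f(x) = Q x + c = (9, 0)
Constraint values g_i(x) = a_i^T x - b_i:
  g_1((3, 2)) = -4
Stationarity residual: grad f(x) + sum_i lambda_i a_i = (0, 0)
  -> stationarity OK
Primal feasibility (all g_i <= 0): OK
Dual feasibility (all lambda_i >= 0): OK
Complementary slackness (lambda_i * g_i(x) = 0 for all i): FAILS

Verdict: the first failing condition is complementary_slackness -> comp.

comp


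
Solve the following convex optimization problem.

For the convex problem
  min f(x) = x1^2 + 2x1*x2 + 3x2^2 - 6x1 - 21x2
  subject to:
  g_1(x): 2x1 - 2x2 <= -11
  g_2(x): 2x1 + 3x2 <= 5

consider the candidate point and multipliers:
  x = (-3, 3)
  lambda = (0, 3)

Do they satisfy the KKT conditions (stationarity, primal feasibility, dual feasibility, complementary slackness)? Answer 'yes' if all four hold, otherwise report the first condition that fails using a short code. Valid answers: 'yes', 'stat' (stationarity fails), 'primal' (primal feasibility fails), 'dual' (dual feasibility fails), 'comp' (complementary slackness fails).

Gradient of f: grad f(x) = Q x + c = (-6, -9)
Constraint values g_i(x) = a_i^T x - b_i:
  g_1((-3, 3)) = -1
  g_2((-3, 3)) = -2
Stationarity residual: grad f(x) + sum_i lambda_i a_i = (0, 0)
  -> stationarity OK
Primal feasibility (all g_i <= 0): OK
Dual feasibility (all lambda_i >= 0): OK
Complementary slackness (lambda_i * g_i(x) = 0 for all i): FAILS

Verdict: the first failing condition is complementary_slackness -> comp.

comp


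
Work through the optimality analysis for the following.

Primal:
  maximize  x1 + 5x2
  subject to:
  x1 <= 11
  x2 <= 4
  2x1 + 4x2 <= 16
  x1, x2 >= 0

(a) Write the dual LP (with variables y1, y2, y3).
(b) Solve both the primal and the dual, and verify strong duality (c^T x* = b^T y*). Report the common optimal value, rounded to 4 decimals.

The standard primal-dual pair for 'max c^T x s.t. A x <= b, x >= 0' is:
  Dual:  min b^T y  s.t.  A^T y >= c,  y >= 0.

So the dual LP is:
  minimize  11y1 + 4y2 + 16y3
  subject to:
    y1 + 2y3 >= 1
    y2 + 4y3 >= 5
    y1, y2, y3 >= 0

Solving the primal: x* = (0, 4).
  primal value c^T x* = 20.
Solving the dual: y* = (0, 3, 0.5).
  dual value b^T y* = 20.
Strong duality: c^T x* = b^T y*. Confirmed.

20


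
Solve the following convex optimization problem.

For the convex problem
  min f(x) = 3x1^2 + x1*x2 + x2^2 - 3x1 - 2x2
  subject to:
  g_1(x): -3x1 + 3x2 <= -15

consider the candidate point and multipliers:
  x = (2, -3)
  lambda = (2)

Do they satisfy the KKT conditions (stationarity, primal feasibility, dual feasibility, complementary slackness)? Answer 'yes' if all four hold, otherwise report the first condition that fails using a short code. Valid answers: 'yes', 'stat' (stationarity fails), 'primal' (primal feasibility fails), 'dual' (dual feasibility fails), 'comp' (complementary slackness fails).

Gradient of f: grad f(x) = Q x + c = (6, -6)
Constraint values g_i(x) = a_i^T x - b_i:
  g_1((2, -3)) = 0
Stationarity residual: grad f(x) + sum_i lambda_i a_i = (0, 0)
  -> stationarity OK
Primal feasibility (all g_i <= 0): OK
Dual feasibility (all lambda_i >= 0): OK
Complementary slackness (lambda_i * g_i(x) = 0 for all i): OK

Verdict: yes, KKT holds.

yes


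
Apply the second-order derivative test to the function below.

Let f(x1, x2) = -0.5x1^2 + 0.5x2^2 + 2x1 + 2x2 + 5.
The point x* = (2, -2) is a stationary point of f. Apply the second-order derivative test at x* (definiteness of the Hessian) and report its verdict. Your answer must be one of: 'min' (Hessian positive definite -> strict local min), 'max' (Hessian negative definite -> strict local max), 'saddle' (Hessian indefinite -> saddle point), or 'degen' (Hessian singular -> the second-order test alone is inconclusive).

Compute the Hessian H = grad^2 f:
  H = [[-1, 0], [0, 1]]
Verify stationarity: grad f(x*) = H x* + g = (0, 0).
Eigenvalues of H: -1, 1.
Eigenvalues have mixed signs, so H is indefinite -> x* is a saddle point.

saddle


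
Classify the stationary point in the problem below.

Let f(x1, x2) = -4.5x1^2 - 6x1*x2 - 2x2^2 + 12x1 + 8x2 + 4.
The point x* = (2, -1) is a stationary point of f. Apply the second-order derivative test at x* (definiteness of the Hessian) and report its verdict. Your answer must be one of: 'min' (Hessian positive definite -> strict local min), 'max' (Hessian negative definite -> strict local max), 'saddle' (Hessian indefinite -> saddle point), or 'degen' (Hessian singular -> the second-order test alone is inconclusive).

Compute the Hessian H = grad^2 f:
  H = [[-9, -6], [-6, -4]]
Verify stationarity: grad f(x*) = H x* + g = (0, 0).
Eigenvalues of H: -13, 0.
H has a zero eigenvalue (singular; negative semidefinite but not definite), so H is neither positive definite, negative definite, nor indefinite. The second-order test alone is inconclusive -> degen.
(Indeed, f is constant along the null direction of H through x*, so x* is not a strict local extremum.)

degen


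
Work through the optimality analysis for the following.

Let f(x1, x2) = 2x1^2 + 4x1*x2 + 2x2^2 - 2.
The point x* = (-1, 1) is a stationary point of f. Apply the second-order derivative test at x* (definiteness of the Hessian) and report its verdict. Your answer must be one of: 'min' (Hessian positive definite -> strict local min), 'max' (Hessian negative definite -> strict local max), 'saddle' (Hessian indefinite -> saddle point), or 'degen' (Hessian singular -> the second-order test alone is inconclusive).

Compute the Hessian H = grad^2 f:
  H = [[4, 4], [4, 4]]
Verify stationarity: grad f(x*) = H x* + g = (0, 0).
Eigenvalues of H: 0, 8.
H has a zero eigenvalue (singular; positive semidefinite but not definite), so H is neither positive definite, negative definite, nor indefinite. The second-order test alone is inconclusive -> degen.
(Indeed, f is constant along the null direction of H through x*, so x* is not a strict local extremum.)

degen


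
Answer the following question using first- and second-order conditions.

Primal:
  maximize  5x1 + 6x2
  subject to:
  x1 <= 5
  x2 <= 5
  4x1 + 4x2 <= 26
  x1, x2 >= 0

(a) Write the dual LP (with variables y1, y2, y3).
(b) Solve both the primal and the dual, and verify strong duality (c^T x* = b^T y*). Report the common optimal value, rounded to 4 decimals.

The standard primal-dual pair for 'max c^T x s.t. A x <= b, x >= 0' is:
  Dual:  min b^T y  s.t.  A^T y >= c,  y >= 0.

So the dual LP is:
  minimize  5y1 + 5y2 + 26y3
  subject to:
    y1 + 4y3 >= 5
    y2 + 4y3 >= 6
    y1, y2, y3 >= 0

Solving the primal: x* = (1.5, 5).
  primal value c^T x* = 37.5.
Solving the dual: y* = (0, 1, 1.25).
  dual value b^T y* = 37.5.
Strong duality: c^T x* = b^T y*. Confirmed.

37.5


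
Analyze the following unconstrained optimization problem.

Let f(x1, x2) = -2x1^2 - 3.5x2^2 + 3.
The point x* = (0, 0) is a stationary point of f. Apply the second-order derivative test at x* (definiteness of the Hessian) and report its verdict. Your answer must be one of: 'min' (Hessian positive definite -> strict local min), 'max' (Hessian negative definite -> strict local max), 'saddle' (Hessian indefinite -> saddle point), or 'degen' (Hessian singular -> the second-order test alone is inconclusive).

Compute the Hessian H = grad^2 f:
  H = [[-4, 0], [0, -7]]
Verify stationarity: grad f(x*) = H x* + g = (0, 0).
Eigenvalues of H: -7, -4.
Both eigenvalues < 0, so H is negative definite -> x* is a strict local max.

max


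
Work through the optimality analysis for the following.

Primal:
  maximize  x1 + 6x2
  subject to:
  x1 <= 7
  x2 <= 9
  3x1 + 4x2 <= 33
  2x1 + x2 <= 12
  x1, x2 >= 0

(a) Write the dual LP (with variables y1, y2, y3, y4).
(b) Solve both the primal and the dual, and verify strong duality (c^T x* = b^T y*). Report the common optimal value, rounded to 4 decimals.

The standard primal-dual pair for 'max c^T x s.t. A x <= b, x >= 0' is:
  Dual:  min b^T y  s.t.  A^T y >= c,  y >= 0.

So the dual LP is:
  minimize  7y1 + 9y2 + 33y3 + 12y4
  subject to:
    y1 + 3y3 + 2y4 >= 1
    y2 + 4y3 + y4 >= 6
    y1, y2, y3, y4 >= 0

Solving the primal: x* = (0, 8.25).
  primal value c^T x* = 49.5.
Solving the dual: y* = (0, 0, 1.5, 0).
  dual value b^T y* = 49.5.
Strong duality: c^T x* = b^T y*. Confirmed.

49.5


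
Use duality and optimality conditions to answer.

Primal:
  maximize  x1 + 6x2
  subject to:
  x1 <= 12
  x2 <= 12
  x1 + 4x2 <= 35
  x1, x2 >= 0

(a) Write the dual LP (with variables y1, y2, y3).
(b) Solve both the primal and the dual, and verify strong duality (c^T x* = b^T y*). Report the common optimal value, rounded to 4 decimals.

The standard primal-dual pair for 'max c^T x s.t. A x <= b, x >= 0' is:
  Dual:  min b^T y  s.t.  A^T y >= c,  y >= 0.

So the dual LP is:
  minimize  12y1 + 12y2 + 35y3
  subject to:
    y1 + y3 >= 1
    y2 + 4y3 >= 6
    y1, y2, y3 >= 0

Solving the primal: x* = (0, 8.75).
  primal value c^T x* = 52.5.
Solving the dual: y* = (0, 0, 1.5).
  dual value b^T y* = 52.5.
Strong duality: c^T x* = b^T y*. Confirmed.

52.5


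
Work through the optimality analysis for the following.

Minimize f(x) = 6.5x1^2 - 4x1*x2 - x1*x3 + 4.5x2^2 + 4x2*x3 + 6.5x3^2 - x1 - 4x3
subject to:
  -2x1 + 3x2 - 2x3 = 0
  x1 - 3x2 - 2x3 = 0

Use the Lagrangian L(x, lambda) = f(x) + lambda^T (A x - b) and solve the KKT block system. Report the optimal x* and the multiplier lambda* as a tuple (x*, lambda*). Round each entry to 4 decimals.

Form the Lagrangian:
  L(x, lambda) = (1/2) x^T Q x + c^T x + lambda^T (A x - b)
Stationarity (grad_x L = 0): Q x + c + A^T lambda = 0.
Primal feasibility: A x = b.

This gives the KKT block system:
  [ Q   A^T ] [ x     ]   [-c ]
  [ A    0  ] [ lambda ] = [ b ]

Solving the linear system:
  x*      = (0, 0, 0)
  lambda* = (-1, -1)
  f(x*)   = 0

x* = (0, 0, 0), lambda* = (-1, -1)


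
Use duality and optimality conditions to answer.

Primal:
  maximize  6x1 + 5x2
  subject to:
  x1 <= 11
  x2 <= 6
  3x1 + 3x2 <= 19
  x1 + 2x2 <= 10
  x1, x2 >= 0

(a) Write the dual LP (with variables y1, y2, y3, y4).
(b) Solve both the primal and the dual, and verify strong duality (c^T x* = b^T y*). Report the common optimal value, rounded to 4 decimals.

The standard primal-dual pair for 'max c^T x s.t. A x <= b, x >= 0' is:
  Dual:  min b^T y  s.t.  A^T y >= c,  y >= 0.

So the dual LP is:
  minimize  11y1 + 6y2 + 19y3 + 10y4
  subject to:
    y1 + 3y3 + y4 >= 6
    y2 + 3y3 + 2y4 >= 5
    y1, y2, y3, y4 >= 0

Solving the primal: x* = (6.3333, 0).
  primal value c^T x* = 38.
Solving the dual: y* = (0, 0, 2, 0).
  dual value b^T y* = 38.
Strong duality: c^T x* = b^T y*. Confirmed.

38


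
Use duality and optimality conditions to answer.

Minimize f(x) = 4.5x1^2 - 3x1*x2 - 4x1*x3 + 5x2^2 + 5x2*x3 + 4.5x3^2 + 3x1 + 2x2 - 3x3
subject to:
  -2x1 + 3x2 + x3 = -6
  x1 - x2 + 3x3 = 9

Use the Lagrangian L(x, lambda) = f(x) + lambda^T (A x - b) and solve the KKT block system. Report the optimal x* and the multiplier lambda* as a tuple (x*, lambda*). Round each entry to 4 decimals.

Form the Lagrangian:
  L(x, lambda) = (1/2) x^T Q x + c^T x + lambda^T (A x - b)
Stationarity (grad_x L = 0): Q x + c + A^T lambda = 0.
Primal feasibility: A x = b.

This gives the KKT block system:
  [ Q   A^T ] [ x     ]   [-c ]
  [ A    0  ] [ lambda ] = [ b ]

Solving the linear system:
  x*      = (0.7776, -2.1557, 2.0222)
  lambda* = (3.4024, -1.5713)
  f(x*)   = 13.2553

x* = (0.7776, -2.1557, 2.0222), lambda* = (3.4024, -1.5713)


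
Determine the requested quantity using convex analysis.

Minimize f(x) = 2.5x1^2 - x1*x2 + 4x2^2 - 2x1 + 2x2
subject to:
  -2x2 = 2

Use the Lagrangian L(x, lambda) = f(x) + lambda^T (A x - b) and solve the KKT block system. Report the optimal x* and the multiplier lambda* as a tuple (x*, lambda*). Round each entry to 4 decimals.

Form the Lagrangian:
  L(x, lambda) = (1/2) x^T Q x + c^T x + lambda^T (A x - b)
Stationarity (grad_x L = 0): Q x + c + A^T lambda = 0.
Primal feasibility: A x = b.

This gives the KKT block system:
  [ Q   A^T ] [ x     ]   [-c ]
  [ A    0  ] [ lambda ] = [ b ]

Solving the linear system:
  x*      = (0.2, -1)
  lambda* = (-3.1)
  f(x*)   = 1.9

x* = (0.2, -1), lambda* = (-3.1)


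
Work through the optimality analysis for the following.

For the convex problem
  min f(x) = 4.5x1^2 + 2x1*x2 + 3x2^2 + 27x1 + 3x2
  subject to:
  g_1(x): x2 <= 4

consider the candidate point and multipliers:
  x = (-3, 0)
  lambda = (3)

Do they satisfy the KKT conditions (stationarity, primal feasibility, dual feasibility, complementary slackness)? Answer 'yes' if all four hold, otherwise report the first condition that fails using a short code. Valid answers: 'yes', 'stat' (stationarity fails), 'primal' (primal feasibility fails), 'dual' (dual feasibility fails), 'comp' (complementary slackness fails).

Gradient of f: grad f(x) = Q x + c = (0, -3)
Constraint values g_i(x) = a_i^T x - b_i:
  g_1((-3, 0)) = -4
Stationarity residual: grad f(x) + sum_i lambda_i a_i = (0, 0)
  -> stationarity OK
Primal feasibility (all g_i <= 0): OK
Dual feasibility (all lambda_i >= 0): OK
Complementary slackness (lambda_i * g_i(x) = 0 for all i): FAILS

Verdict: the first failing condition is complementary_slackness -> comp.

comp


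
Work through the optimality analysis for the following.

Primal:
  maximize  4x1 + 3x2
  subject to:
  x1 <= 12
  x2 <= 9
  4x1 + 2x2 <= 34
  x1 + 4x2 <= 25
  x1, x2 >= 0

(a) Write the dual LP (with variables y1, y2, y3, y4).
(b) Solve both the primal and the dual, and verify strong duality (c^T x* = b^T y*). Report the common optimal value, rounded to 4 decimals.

The standard primal-dual pair for 'max c^T x s.t. A x <= b, x >= 0' is:
  Dual:  min b^T y  s.t.  A^T y >= c,  y >= 0.

So the dual LP is:
  minimize  12y1 + 9y2 + 34y3 + 25y4
  subject to:
    y1 + 4y3 + y4 >= 4
    y2 + 2y3 + 4y4 >= 3
    y1, y2, y3, y4 >= 0

Solving the primal: x* = (6.1429, 4.7143).
  primal value c^T x* = 38.7143.
Solving the dual: y* = (0, 0, 0.9286, 0.2857).
  dual value b^T y* = 38.7143.
Strong duality: c^T x* = b^T y*. Confirmed.

38.7143


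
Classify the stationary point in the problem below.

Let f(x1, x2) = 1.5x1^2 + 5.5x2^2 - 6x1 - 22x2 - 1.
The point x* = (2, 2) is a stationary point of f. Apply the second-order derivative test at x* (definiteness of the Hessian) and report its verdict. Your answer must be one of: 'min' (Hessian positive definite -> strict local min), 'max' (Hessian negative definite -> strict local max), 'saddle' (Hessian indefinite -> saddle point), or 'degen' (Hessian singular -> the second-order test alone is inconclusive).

Compute the Hessian H = grad^2 f:
  H = [[3, 0], [0, 11]]
Verify stationarity: grad f(x*) = H x* + g = (0, 0).
Eigenvalues of H: 3, 11.
Both eigenvalues > 0, so H is positive definite -> x* is a strict local min.

min


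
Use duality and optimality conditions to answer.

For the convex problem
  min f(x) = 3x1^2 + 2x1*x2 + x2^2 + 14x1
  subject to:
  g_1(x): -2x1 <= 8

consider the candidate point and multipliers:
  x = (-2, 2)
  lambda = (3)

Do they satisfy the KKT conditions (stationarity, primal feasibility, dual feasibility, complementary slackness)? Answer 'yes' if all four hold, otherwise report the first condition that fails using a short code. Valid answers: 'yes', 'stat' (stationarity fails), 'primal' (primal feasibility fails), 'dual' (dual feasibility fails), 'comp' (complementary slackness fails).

Gradient of f: grad f(x) = Q x + c = (6, 0)
Constraint values g_i(x) = a_i^T x - b_i:
  g_1((-2, 2)) = -4
Stationarity residual: grad f(x) + sum_i lambda_i a_i = (0, 0)
  -> stationarity OK
Primal feasibility (all g_i <= 0): OK
Dual feasibility (all lambda_i >= 0): OK
Complementary slackness (lambda_i * g_i(x) = 0 for all i): FAILS

Verdict: the first failing condition is complementary_slackness -> comp.

comp


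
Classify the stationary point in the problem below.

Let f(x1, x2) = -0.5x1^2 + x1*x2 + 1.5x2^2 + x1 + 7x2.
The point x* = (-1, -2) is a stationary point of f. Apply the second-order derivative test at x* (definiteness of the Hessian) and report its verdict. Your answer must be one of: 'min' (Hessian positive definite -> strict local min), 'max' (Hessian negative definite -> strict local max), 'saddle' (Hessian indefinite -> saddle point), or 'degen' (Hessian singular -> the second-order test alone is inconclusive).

Compute the Hessian H = grad^2 f:
  H = [[-1, 1], [1, 3]]
Verify stationarity: grad f(x*) = H x* + g = (0, 0).
Eigenvalues of H: -1.2361, 3.2361.
Eigenvalues have mixed signs, so H is indefinite -> x* is a saddle point.

saddle


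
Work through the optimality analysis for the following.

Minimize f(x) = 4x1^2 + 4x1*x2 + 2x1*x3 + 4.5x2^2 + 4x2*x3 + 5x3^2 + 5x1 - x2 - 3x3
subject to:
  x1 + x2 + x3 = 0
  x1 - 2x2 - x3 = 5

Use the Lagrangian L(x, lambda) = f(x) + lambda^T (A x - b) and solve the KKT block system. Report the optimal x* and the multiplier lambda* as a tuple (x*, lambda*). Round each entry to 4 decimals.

Form the Lagrangian:
  L(x, lambda) = (1/2) x^T Q x + c^T x + lambda^T (A x - b)
Stationarity (grad_x L = 0): Q x + c + A^T lambda = 0.
Primal feasibility: A x = b.

This gives the KKT block system:
  [ Q   A^T ] [ x     ]   [-c ]
  [ A    0  ] [ lambda ] = [ b ]

Solving the linear system:
  x*      = (1.5333, -1.9333, 0.4)
  lambda* = (-3.3333, -7)
  f(x*)   = 21.7

x* = (1.5333, -1.9333, 0.4), lambda* = (-3.3333, -7)


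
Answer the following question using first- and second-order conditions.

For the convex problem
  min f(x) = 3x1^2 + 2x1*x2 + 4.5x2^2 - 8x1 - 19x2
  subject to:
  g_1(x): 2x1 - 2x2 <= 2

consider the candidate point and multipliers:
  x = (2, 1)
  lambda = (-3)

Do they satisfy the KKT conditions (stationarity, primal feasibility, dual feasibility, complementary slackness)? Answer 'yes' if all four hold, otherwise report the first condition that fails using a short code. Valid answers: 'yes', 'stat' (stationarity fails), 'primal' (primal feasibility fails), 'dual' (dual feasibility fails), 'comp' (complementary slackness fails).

Gradient of f: grad f(x) = Q x + c = (6, -6)
Constraint values g_i(x) = a_i^T x - b_i:
  g_1((2, 1)) = 0
Stationarity residual: grad f(x) + sum_i lambda_i a_i = (0, 0)
  -> stationarity OK
Primal feasibility (all g_i <= 0): OK
Dual feasibility (all lambda_i >= 0): FAILS
Complementary slackness (lambda_i * g_i(x) = 0 for all i): OK

Verdict: the first failing condition is dual_feasibility -> dual.

dual


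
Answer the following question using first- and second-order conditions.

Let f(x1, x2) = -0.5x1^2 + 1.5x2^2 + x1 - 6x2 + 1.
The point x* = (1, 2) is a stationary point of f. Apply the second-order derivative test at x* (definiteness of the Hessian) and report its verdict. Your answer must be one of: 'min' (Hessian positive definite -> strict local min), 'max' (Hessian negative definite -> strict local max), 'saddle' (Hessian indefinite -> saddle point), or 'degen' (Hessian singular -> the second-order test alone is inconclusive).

Compute the Hessian H = grad^2 f:
  H = [[-1, 0], [0, 3]]
Verify stationarity: grad f(x*) = H x* + g = (0, 0).
Eigenvalues of H: -1, 3.
Eigenvalues have mixed signs, so H is indefinite -> x* is a saddle point.

saddle


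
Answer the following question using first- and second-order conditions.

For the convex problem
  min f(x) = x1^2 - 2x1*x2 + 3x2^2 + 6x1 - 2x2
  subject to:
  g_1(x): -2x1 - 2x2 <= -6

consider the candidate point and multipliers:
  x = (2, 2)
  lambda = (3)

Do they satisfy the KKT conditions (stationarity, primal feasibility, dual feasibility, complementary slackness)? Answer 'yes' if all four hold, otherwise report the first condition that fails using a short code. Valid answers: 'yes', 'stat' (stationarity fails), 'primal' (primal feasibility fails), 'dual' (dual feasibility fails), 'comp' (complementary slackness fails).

Gradient of f: grad f(x) = Q x + c = (6, 6)
Constraint values g_i(x) = a_i^T x - b_i:
  g_1((2, 2)) = -2
Stationarity residual: grad f(x) + sum_i lambda_i a_i = (0, 0)
  -> stationarity OK
Primal feasibility (all g_i <= 0): OK
Dual feasibility (all lambda_i >= 0): OK
Complementary slackness (lambda_i * g_i(x) = 0 for all i): FAILS

Verdict: the first failing condition is complementary_slackness -> comp.

comp
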